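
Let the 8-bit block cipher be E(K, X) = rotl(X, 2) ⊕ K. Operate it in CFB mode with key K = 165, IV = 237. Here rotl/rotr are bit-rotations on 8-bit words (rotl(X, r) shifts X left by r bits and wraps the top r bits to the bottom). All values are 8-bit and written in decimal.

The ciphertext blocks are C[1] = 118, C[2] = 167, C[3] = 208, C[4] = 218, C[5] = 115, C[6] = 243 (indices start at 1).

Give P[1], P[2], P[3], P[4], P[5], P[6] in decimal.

P[1] = 100, P[2] = 219, P[3] = 235, P[4] = 60, P[5] = 189, P[6] = 155

CFB decryption: P_i = C_i ⊕ E(K, C_{i−1}), with C_{0} = IV.
P[1]: E(K, 237) = 18; 118 ⊕ 18 = 100.
P[2]: E(K, 118) = 124; 167 ⊕ 124 = 219.
P[3]: E(K, 167) = 59; 208 ⊕ 59 = 235.
P[4]: E(K, 208) = 230; 218 ⊕ 230 = 60.
P[5]: E(K, 218) = 206; 115 ⊕ 206 = 189.
P[6]: E(K, 115) = 104; 243 ⊕ 104 = 155.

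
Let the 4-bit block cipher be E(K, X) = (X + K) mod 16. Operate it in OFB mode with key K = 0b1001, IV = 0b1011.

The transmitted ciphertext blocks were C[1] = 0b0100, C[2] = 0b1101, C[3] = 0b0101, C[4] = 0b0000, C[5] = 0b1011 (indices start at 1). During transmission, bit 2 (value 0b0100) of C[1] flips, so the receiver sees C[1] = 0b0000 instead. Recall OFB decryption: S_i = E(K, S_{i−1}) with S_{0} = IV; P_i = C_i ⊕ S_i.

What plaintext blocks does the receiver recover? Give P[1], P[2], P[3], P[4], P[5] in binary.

P[1] = 0b0100, P[2] = 0b0000, P[3] = 0b0011, P[4] = 0b1111, P[5] = 0b0011

Only C[1] changed, to 0b0000. In OFB, a change in C_i flips the same bit in P_i only; the keystream is unaffected. Decrypting the received ciphertext:
P[1]: S = E(K, 0b1011) = 0b0100; 0b0000 ⊕ 0b0100 = 0b0100.
P[2]: S = E(K, 0b0100) = 0b1101; 0b1101 ⊕ 0b1101 = 0b0000.
P[3]: S = E(K, 0b1101) = 0b0110; 0b0101 ⊕ 0b0110 = 0b0011.
P[4]: S = E(K, 0b0110) = 0b1111; 0b0000 ⊕ 0b1111 = 0b1111.
P[5]: S = E(K, 0b1111) = 0b1000; 0b1011 ⊕ 0b1000 = 0b0011.
Blocks that differ from the original plaintext: P[1].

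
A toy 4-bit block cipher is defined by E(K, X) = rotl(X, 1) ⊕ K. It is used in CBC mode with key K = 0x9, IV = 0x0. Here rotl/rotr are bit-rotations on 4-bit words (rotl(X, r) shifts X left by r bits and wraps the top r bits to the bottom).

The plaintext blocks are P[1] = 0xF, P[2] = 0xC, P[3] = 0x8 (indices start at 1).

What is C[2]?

C[2] = 0xC

CBC encryption: C_i = E(K, P_i ⊕ C_{i−1}), with C_{0} = IV.
C[1]: P[1] ⊕ 0x0 = 0xF; E(K, 0xF) = 0x6.
C[2]: P[2] ⊕ 0x6 = 0xA; E(K, 0xA) = 0xC.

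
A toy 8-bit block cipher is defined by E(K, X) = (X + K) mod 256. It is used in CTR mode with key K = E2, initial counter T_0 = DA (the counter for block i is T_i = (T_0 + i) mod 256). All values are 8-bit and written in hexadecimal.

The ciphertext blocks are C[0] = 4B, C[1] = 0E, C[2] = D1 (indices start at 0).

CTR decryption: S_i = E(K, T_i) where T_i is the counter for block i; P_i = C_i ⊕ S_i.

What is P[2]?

P[2]: T = DC, S = E(K, T) = BE; D1 ⊕ BE = 6F.

P[2] = 6F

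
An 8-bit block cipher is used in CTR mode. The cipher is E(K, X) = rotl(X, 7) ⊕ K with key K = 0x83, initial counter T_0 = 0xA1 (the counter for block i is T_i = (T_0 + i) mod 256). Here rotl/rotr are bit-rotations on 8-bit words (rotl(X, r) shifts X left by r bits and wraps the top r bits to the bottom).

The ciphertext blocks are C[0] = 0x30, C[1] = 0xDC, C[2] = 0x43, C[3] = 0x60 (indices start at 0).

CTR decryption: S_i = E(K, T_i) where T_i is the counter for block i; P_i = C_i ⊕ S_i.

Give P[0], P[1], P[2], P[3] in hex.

P[0] = 0x63, P[1] = 0x0E, P[2] = 0x11, P[3] = 0xB1

P[0]: T = 0xA1, S = E(K, T) = 0x53; 0x30 ⊕ 0x53 = 0x63.
P[1]: T = 0xA2, S = E(K, T) = 0xD2; 0xDC ⊕ 0xD2 = 0x0E.
P[2]: T = 0xA3, S = E(K, T) = 0x52; 0x43 ⊕ 0x52 = 0x11.
P[3]: T = 0xA4, S = E(K, T) = 0xD1; 0x60 ⊕ 0xD1 = 0xB1.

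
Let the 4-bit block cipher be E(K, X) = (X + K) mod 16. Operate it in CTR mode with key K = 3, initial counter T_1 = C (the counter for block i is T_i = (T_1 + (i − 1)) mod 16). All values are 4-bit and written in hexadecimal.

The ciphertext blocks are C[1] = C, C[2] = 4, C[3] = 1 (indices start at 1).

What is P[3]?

P[3] = 0

CTR decryption: S_i = E(K, T_i) where T_i is the counter for block i; P_i = C_i ⊕ S_i.
P[3]: T = E, S = E(K, T) = 1; 1 ⊕ 1 = 0.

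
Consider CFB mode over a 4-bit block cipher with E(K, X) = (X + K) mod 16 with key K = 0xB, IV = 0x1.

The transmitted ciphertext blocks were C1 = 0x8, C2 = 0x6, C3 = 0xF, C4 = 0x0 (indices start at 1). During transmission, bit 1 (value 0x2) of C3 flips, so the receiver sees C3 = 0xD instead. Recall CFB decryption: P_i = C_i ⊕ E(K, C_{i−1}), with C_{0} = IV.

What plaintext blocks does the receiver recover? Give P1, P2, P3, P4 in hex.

Only C3 changed, to 0xD. In CFB, a change in C_i flips the same bit in P_i and garbles P_{i+1}. Decrypting the received ciphertext:
P1: E(K, 0x1) = 0xC; 0x8 ⊕ 0xC = 0x4.
P2: E(K, 0x8) = 0x3; 0x6 ⊕ 0x3 = 0x5.
P3: E(K, 0x6) = 0x1; 0xD ⊕ 0x1 = 0xC.
P4: E(K, 0xD) = 0x8; 0x0 ⊕ 0x8 = 0x8.
Blocks that differ from the original plaintext: P3, P4.

P1 = 0x4, P2 = 0x5, P3 = 0xC, P4 = 0x8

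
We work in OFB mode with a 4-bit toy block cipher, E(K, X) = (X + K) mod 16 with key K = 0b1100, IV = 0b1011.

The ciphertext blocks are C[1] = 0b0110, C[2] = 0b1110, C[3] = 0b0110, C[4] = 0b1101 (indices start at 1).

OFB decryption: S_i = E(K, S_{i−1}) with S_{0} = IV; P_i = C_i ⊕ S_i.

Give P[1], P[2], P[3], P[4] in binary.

P[1] = 0b0001, P[2] = 0b1101, P[3] = 0b1001, P[4] = 0b0110

P[1]: S = E(K, 0b1011) = 0b0111; 0b0110 ⊕ 0b0111 = 0b0001.
P[2]: S = E(K, 0b0111) = 0b0011; 0b1110 ⊕ 0b0011 = 0b1101.
P[3]: S = E(K, 0b0011) = 0b1111; 0b0110 ⊕ 0b1111 = 0b1001.
P[4]: S = E(K, 0b1111) = 0b1011; 0b1101 ⊕ 0b1011 = 0b0110.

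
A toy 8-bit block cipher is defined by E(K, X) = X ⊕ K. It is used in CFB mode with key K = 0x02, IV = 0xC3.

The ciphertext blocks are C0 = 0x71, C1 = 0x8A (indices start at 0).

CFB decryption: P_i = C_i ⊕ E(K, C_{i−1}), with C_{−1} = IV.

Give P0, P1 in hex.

P0: E(K, 0xC3) = 0xC1; 0x71 ⊕ 0xC1 = 0xB0.
P1: E(K, 0x71) = 0x73; 0x8A ⊕ 0x73 = 0xF9.

P0 = 0xB0, P1 = 0xF9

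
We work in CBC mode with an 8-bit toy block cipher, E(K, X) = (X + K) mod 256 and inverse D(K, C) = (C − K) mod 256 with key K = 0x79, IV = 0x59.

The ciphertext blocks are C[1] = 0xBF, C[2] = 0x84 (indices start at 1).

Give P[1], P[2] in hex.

CBC decryption: P_i = D(K, C_i) ⊕ C_{i−1}, with C_{0} = IV.
P[1]: D(K, 0xBF) = 0x46; 0x46 ⊕ 0x59 = 0x1F.
P[2]: D(K, 0x84) = 0x0B; 0x0B ⊕ 0xBF = 0xB4.

P[1] = 0x1F, P[2] = 0xB4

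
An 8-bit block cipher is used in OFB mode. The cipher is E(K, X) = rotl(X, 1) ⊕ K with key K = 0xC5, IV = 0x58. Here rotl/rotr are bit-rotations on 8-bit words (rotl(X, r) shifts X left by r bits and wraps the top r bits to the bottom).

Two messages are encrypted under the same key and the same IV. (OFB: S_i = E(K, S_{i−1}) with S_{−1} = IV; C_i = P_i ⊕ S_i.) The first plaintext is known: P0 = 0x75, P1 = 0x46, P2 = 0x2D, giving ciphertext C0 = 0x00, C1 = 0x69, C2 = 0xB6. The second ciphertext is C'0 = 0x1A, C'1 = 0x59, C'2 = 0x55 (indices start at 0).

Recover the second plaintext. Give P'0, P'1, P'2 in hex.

P'0 = 0x6F, P'1 = 0x76, P'2 = 0xCE

In OFB with a reused IV, both messages share the same keystream S_i, so C_i ⊕ C'_i = P_i ⊕ P'_i and thus P'_i = P_i ⊕ C_i ⊕ C'_i.
P'0: 0x75 ⊕ 0x00 ⊕ 0x1A = 0x6F.
P'1: 0x46 ⊕ 0x69 ⊕ 0x59 = 0x76.
P'2: 0x2D ⊕ 0xB6 ⊕ 0x55 = 0xCE.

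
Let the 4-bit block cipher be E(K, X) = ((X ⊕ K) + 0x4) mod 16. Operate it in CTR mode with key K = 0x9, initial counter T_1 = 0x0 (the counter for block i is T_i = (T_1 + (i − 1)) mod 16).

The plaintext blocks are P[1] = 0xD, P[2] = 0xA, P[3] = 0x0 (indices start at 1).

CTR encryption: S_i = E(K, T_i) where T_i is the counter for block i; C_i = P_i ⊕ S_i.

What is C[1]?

C[1]: T = 0x0, S = E(K, T) = 0xD; 0xD ⊕ 0xD = 0x0.

C[1] = 0x0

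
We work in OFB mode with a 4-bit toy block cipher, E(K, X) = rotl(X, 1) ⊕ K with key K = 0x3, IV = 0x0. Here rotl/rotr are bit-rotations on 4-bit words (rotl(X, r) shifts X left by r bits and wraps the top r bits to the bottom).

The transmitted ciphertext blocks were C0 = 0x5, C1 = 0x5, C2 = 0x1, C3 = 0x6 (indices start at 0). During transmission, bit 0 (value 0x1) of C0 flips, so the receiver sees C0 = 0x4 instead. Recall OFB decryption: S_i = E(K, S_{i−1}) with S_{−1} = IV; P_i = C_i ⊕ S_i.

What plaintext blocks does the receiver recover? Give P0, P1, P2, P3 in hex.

P0 = 0x7, P1 = 0x0, P2 = 0x8, P3 = 0x6

Only C0 changed, to 0x4. In OFB, a change in C_i flips the same bit in P_i only; the keystream is unaffected. Decrypting the received ciphertext:
P0: S = E(K, 0x0) = 0x3; 0x4 ⊕ 0x3 = 0x7.
P1: S = E(K, 0x3) = 0x5; 0x5 ⊕ 0x5 = 0x0.
P2: S = E(K, 0x5) = 0x9; 0x1 ⊕ 0x9 = 0x8.
P3: S = E(K, 0x9) = 0x0; 0x6 ⊕ 0x0 = 0x6.
Blocks that differ from the original plaintext: P0.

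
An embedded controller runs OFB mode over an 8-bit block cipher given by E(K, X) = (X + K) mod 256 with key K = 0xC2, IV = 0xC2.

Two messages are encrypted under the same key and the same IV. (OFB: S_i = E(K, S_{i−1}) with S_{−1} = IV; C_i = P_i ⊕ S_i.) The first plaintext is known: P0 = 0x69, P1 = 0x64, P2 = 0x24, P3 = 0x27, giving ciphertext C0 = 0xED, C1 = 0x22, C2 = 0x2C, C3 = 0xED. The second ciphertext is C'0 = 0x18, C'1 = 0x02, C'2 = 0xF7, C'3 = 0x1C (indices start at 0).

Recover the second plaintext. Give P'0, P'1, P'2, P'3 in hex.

In OFB with a reused IV, both messages share the same keystream S_i, so C_i ⊕ C'_i = P_i ⊕ P'_i and thus P'_i = P_i ⊕ C_i ⊕ C'_i.
P'0: 0x69 ⊕ 0xED ⊕ 0x18 = 0x9C.
P'1: 0x64 ⊕ 0x22 ⊕ 0x02 = 0x44.
P'2: 0x24 ⊕ 0x2C ⊕ 0xF7 = 0xFF.
P'3: 0x27 ⊕ 0xED ⊕ 0x1C = 0xD6.

P'0 = 0x9C, P'1 = 0x44, P'2 = 0xFF, P'3 = 0xD6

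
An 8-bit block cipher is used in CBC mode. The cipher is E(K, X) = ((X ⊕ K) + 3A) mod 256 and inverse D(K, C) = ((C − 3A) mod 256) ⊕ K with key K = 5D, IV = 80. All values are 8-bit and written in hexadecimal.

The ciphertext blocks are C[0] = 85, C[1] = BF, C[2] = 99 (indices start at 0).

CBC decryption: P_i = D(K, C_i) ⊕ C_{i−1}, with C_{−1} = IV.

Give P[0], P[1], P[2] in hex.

P[0] = 96, P[1] = 5D, P[2] = BD

P[0]: D(K, 85) = 16; 16 ⊕ 80 = 96.
P[1]: D(K, BF) = D8; D8 ⊕ 85 = 5D.
P[2]: D(K, 99) = 02; 02 ⊕ BF = BD.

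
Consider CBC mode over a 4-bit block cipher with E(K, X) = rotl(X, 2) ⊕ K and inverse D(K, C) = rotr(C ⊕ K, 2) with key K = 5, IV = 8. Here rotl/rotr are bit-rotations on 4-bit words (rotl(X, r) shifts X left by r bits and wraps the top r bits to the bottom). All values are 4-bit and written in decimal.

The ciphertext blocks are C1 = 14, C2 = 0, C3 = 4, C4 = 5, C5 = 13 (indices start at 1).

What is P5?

P5 = 7

CBC decryption: P_i = D(K, C_i) ⊕ C_{i−1}, with C_{0} = IV.
P5: D(K, 13) = 2; 2 ⊕ 5 = 7.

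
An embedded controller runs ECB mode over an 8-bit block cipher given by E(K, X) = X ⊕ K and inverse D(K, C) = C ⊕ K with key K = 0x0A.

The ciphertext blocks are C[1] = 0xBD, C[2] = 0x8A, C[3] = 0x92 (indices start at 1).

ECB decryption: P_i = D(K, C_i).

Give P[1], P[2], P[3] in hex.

P[1]: D(K, 0xBD) = 0xB7.
P[2]: D(K, 0x8A) = 0x80.
P[3]: D(K, 0x92) = 0x98.

P[1] = 0xB7, P[2] = 0x80, P[3] = 0x98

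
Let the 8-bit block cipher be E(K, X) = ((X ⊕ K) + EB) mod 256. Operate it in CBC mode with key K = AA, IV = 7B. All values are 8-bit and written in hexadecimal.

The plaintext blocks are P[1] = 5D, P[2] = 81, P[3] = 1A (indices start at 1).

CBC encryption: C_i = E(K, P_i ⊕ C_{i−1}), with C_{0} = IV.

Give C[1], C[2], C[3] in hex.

C[1] = 77, C[2] = 47, C[3] = E2

C[1]: P[1] ⊕ 7B = 26; E(K, 26) = 77.
C[2]: P[2] ⊕ 77 = F6; E(K, F6) = 47.
C[3]: P[3] ⊕ 47 = 5D; E(K, 5D) = E2.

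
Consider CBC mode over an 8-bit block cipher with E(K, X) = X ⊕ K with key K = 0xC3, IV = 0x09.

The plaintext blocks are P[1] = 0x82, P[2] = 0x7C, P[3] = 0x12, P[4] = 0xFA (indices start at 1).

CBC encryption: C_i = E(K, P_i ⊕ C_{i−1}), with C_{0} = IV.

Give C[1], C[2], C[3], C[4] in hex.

C[1] = 0x48, C[2] = 0xF7, C[3] = 0x26, C[4] = 0x1F

C[1]: P[1] ⊕ 0x09 = 0x8B; E(K, 0x8B) = 0x48.
C[2]: P[2] ⊕ 0x48 = 0x34; E(K, 0x34) = 0xF7.
C[3]: P[3] ⊕ 0xF7 = 0xE5; E(K, 0xE5) = 0x26.
C[4]: P[4] ⊕ 0x26 = 0xDC; E(K, 0xDC) = 0x1F.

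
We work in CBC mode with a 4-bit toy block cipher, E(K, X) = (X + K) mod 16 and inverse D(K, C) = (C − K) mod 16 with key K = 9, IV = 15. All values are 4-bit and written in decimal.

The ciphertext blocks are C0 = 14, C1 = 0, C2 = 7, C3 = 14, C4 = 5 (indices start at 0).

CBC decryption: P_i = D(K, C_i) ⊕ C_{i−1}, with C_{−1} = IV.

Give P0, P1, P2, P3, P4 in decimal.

P0: D(K, 14) = 5; 5 ⊕ 15 = 10.
P1: D(K, 0) = 7; 7 ⊕ 14 = 9.
P2: D(K, 7) = 14; 14 ⊕ 0 = 14.
P3: D(K, 14) = 5; 5 ⊕ 7 = 2.
P4: D(K, 5) = 12; 12 ⊕ 14 = 2.

P0 = 10, P1 = 9, P2 = 14, P3 = 2, P4 = 2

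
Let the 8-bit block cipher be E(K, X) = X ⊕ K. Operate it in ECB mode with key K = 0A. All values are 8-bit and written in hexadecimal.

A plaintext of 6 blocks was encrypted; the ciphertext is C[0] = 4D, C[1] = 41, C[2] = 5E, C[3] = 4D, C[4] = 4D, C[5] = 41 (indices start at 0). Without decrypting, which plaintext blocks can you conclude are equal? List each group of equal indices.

P[0] = P[3] = P[4]; P[1] = P[5]

ECB encrypts each block independently with the same key, so equal ciphertext blocks imply equal plaintext blocks.
C[0] = C[3] = C[4] = 4D, so P[0] = P[3] = P[4].
C[1] = C[5] = 41, so P[1] = P[5].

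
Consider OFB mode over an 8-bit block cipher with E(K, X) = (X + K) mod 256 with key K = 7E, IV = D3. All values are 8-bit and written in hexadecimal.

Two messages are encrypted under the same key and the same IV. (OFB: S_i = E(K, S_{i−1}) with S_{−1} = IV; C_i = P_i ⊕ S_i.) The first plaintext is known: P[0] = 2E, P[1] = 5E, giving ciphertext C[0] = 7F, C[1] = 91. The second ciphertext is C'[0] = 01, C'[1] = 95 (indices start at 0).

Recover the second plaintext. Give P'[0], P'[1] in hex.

P'[0] = 50, P'[1] = 5A

In OFB with a reused IV, both messages share the same keystream S_i, so C_i ⊕ C'_i = P_i ⊕ P'_i and thus P'_i = P_i ⊕ C_i ⊕ C'_i.
P'[0]: 2E ⊕ 7F ⊕ 01 = 50.
P'[1]: 5E ⊕ 91 ⊕ 95 = 5A.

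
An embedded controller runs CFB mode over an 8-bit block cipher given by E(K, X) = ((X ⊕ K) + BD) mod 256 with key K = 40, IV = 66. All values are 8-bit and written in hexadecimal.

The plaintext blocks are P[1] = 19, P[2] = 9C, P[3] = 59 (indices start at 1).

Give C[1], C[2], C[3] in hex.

C[1] = FA, C[2] = EB, C[3] = 31

CFB encryption: C_i = P_i ⊕ E(K, C_{i−1}), with C_{0} = IV.
C[1]: E(K, 66) = E3; 19 ⊕ E3 = FA.
C[2]: E(K, FA) = 77; 9C ⊕ 77 = EB.
C[3]: E(K, EB) = 68; 59 ⊕ 68 = 31.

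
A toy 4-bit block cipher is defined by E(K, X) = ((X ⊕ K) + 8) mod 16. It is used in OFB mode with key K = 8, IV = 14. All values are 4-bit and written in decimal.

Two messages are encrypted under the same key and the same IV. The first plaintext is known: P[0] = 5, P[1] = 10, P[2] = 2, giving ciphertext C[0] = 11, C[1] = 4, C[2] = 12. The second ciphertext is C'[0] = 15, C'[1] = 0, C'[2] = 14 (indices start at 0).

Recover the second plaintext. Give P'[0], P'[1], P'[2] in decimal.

In OFB with a reused IV, both messages share the same keystream S_i, so C_i ⊕ C'_i = P_i ⊕ P'_i and thus P'_i = P_i ⊕ C_i ⊕ C'_i.
P'[0]: 5 ⊕ 11 ⊕ 15 = 1.
P'[1]: 10 ⊕ 4 ⊕ 0 = 14.
P'[2]: 2 ⊕ 12 ⊕ 14 = 0.

P'[0] = 1, P'[1] = 14, P'[2] = 0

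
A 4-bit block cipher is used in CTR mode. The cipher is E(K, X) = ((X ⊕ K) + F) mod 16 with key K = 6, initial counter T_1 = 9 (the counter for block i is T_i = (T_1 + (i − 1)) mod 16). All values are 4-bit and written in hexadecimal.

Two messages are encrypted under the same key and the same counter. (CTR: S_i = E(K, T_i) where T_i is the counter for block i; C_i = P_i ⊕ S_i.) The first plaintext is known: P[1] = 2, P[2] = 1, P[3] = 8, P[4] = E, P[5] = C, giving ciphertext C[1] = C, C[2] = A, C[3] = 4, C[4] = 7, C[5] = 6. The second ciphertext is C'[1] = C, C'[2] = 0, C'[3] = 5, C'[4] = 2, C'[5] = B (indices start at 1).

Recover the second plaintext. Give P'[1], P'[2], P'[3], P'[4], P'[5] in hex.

P'[1] = 2, P'[2] = B, P'[3] = 9, P'[4] = B, P'[5] = 1

In CTR with a reused counter, both messages share the same keystream S_i, so C_i ⊕ C'_i = P_i ⊕ P'_i and thus P'_i = P_i ⊕ C_i ⊕ C'_i.
P'[1]: 2 ⊕ C ⊕ C = 2.
P'[2]: 1 ⊕ A ⊕ 0 = B.
P'[3]: 8 ⊕ 4 ⊕ 5 = 9.
P'[4]: E ⊕ 7 ⊕ 2 = B.
P'[5]: C ⊕ 6 ⊕ B = 1.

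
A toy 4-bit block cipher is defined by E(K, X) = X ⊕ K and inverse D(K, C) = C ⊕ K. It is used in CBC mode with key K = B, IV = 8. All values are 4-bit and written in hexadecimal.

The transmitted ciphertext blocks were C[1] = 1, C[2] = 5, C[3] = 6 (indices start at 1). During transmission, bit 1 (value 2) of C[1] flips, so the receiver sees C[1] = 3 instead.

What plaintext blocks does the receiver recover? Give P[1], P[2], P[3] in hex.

CBC decryption: P_i = D(K, C_i) ⊕ C_{i−1}, with C_{0} = IV.
Only C[1] changed, to 3. In CBC, a change in C_i garbles P_i and flips the same bit in P_{i+1}. Decrypting the received ciphertext:
P[1]: D(K, 3) = 8; 8 ⊕ 8 = 0.
P[2]: D(K, 5) = E; E ⊕ 3 = D.
P[3]: D(K, 6) = D; D ⊕ 5 = 8.
Blocks that differ from the original plaintext: P[1], P[2].

P[1] = 0, P[2] = D, P[3] = 8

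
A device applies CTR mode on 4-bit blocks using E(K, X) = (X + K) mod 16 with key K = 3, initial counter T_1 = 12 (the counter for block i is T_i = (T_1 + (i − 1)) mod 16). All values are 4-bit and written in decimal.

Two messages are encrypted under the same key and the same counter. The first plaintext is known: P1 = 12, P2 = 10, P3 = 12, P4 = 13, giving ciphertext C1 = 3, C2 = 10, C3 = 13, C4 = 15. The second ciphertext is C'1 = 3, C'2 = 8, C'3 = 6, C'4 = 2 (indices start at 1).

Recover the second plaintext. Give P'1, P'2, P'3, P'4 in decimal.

P'1 = 12, P'2 = 8, P'3 = 7, P'4 = 0

In CTR with a reused counter, both messages share the same keystream S_i, so C_i ⊕ C'_i = P_i ⊕ P'_i and thus P'_i = P_i ⊕ C_i ⊕ C'_i.
P'1: 12 ⊕ 3 ⊕ 3 = 12.
P'2: 10 ⊕ 10 ⊕ 8 = 8.
P'3: 12 ⊕ 13 ⊕ 6 = 7.
P'4: 13 ⊕ 15 ⊕ 2 = 0.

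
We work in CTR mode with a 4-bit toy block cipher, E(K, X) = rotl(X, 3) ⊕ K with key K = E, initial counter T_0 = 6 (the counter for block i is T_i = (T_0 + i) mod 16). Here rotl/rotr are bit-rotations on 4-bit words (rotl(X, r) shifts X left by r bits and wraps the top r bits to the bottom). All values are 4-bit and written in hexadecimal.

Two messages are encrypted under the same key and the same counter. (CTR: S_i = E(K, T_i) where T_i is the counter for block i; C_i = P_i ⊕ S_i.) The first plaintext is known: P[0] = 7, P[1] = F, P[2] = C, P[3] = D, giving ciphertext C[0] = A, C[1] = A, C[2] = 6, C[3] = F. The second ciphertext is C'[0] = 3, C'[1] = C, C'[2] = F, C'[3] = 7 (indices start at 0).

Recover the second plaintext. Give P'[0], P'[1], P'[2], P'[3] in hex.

In CTR with a reused counter, both messages share the same keystream S_i, so C_i ⊕ C'_i = P_i ⊕ P'_i and thus P'_i = P_i ⊕ C_i ⊕ C'_i.
P'[0]: 7 ⊕ A ⊕ 3 = E.
P'[1]: F ⊕ A ⊕ C = 9.
P'[2]: C ⊕ 6 ⊕ F = 5.
P'[3]: D ⊕ F ⊕ 7 = 5.

P'[0] = E, P'[1] = 9, P'[2] = 5, P'[3] = 5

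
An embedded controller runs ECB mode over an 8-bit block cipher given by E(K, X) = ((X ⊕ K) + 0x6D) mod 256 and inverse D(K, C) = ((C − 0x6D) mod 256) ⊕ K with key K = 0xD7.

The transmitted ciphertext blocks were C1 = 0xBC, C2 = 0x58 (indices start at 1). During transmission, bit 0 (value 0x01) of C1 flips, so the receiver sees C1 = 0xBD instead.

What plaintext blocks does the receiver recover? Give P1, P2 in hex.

P1 = 0x87, P2 = 0x3C

ECB decryption: P_i = D(K, C_i).
Only C1 changed, to 0xBD. In ECB, a change in C_i affects only P_i. Decrypting the received ciphertext:
P1: D(K, 0xBD) = 0x87.
P2: D(K, 0x58) = 0x3C.
Blocks that differ from the original plaintext: P1.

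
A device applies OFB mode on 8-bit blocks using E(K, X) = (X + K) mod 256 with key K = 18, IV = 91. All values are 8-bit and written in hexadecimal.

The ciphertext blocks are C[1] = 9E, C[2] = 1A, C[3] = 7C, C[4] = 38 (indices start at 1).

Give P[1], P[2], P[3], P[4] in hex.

OFB decryption: S_i = E(K, S_{i−1}) with S_{0} = IV; P_i = C_i ⊕ S_i.
P[1]: S = E(K, 91) = A9; 9E ⊕ A9 = 37.
P[2]: S = E(K, A9) = C1; 1A ⊕ C1 = DB.
P[3]: S = E(K, C1) = D9; 7C ⊕ D9 = A5.
P[4]: S = E(K, D9) = F1; 38 ⊕ F1 = C9.

P[1] = 37, P[2] = DB, P[3] = A5, P[4] = C9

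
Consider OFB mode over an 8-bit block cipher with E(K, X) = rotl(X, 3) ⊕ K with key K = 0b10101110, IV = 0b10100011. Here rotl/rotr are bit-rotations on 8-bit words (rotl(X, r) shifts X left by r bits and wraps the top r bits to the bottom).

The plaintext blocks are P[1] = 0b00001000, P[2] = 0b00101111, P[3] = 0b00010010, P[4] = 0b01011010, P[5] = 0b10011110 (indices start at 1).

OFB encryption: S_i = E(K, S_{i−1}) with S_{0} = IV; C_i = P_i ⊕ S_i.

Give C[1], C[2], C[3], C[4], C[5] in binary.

C[1] = 0b10111011, C[2] = 0b00011100, C[3] = 0b00100101, C[4] = 0b01001101, C[5] = 0b10001000

C[1]: S = E(K, 0b10100011) = 0b10110011; 0b00001000 ⊕ 0b10110011 = 0b10111011.
C[2]: S = E(K, 0b10110011) = 0b00110011; 0b00101111 ⊕ 0b00110011 = 0b00011100.
C[3]: S = E(K, 0b00110011) = 0b00110111; 0b00010010 ⊕ 0b00110111 = 0b00100101.
C[4]: S = E(K, 0b00110111) = 0b00010111; 0b01011010 ⊕ 0b00010111 = 0b01001101.
C[5]: S = E(K, 0b00010111) = 0b00010110; 0b10011110 ⊕ 0b00010110 = 0b10001000.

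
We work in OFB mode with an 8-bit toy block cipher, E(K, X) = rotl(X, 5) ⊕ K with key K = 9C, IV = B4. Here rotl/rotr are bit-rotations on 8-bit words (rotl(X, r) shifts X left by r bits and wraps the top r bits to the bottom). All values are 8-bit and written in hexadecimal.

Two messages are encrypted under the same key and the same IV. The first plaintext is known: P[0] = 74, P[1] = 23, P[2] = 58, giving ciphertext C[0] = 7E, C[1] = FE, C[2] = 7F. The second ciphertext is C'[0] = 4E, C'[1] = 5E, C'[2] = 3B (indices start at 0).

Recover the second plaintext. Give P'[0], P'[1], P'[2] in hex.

P'[0] = 44, P'[1] = 83, P'[2] = 1C

In OFB with a reused IV, both messages share the same keystream S_i, so C_i ⊕ C'_i = P_i ⊕ P'_i and thus P'_i = P_i ⊕ C_i ⊕ C'_i.
P'[0]: 74 ⊕ 7E ⊕ 4E = 44.
P'[1]: 23 ⊕ FE ⊕ 5E = 83.
P'[2]: 58 ⊕ 7F ⊕ 3B = 1C.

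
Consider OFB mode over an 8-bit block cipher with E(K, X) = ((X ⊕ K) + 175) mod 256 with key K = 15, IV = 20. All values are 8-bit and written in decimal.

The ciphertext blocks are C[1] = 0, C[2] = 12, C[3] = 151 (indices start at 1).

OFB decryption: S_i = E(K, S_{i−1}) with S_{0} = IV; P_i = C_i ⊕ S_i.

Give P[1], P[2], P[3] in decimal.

P[1]: S = E(K, 20) = 202; 0 ⊕ 202 = 202.
P[2]: S = E(K, 202) = 116; 12 ⊕ 116 = 120.
P[3]: S = E(K, 116) = 42; 151 ⊕ 42 = 189.

P[1] = 202, P[2] = 120, P[3] = 189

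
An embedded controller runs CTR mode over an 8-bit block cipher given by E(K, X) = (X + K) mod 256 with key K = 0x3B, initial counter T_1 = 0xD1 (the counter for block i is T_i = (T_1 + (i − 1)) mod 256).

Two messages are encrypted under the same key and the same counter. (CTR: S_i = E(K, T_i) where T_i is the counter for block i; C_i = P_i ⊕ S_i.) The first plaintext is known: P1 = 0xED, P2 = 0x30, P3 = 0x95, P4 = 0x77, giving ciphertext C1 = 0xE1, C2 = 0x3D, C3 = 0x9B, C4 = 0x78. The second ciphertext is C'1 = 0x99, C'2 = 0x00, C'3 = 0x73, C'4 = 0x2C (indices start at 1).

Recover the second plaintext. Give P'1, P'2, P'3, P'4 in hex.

P'1 = 0x95, P'2 = 0x0D, P'3 = 0x7D, P'4 = 0x23

In CTR with a reused counter, both messages share the same keystream S_i, so C_i ⊕ C'_i = P_i ⊕ P'_i and thus P'_i = P_i ⊕ C_i ⊕ C'_i.
P'1: 0xED ⊕ 0xE1 ⊕ 0x99 = 0x95.
P'2: 0x30 ⊕ 0x3D ⊕ 0x00 = 0x0D.
P'3: 0x95 ⊕ 0x9B ⊕ 0x73 = 0x7D.
P'4: 0x77 ⊕ 0x78 ⊕ 0x2C = 0x23.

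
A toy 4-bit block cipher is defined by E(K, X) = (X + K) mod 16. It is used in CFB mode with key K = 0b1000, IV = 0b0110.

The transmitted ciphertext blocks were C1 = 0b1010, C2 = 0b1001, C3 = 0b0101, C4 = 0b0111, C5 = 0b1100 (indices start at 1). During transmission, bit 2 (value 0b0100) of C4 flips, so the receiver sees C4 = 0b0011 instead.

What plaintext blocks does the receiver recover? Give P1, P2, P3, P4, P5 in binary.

CFB decryption: P_i = C_i ⊕ E(K, C_{i−1}), with C_{0} = IV.
Only C4 changed, to 0b0011. In CFB, a change in C_i flips the same bit in P_i and garbles P_{i+1}. Decrypting the received ciphertext:
P1: E(K, 0b0110) = 0b1110; 0b1010 ⊕ 0b1110 = 0b0100.
P2: E(K, 0b1010) = 0b0010; 0b1001 ⊕ 0b0010 = 0b1011.
P3: E(K, 0b1001) = 0b0001; 0b0101 ⊕ 0b0001 = 0b0100.
P4: E(K, 0b0101) = 0b1101; 0b0011 ⊕ 0b1101 = 0b1110.
P5: E(K, 0b0011) = 0b1011; 0b1100 ⊕ 0b1011 = 0b0111.
Blocks that differ from the original plaintext: P4, P5.

P1 = 0b0100, P2 = 0b1011, P3 = 0b0100, P4 = 0b1110, P5 = 0b0111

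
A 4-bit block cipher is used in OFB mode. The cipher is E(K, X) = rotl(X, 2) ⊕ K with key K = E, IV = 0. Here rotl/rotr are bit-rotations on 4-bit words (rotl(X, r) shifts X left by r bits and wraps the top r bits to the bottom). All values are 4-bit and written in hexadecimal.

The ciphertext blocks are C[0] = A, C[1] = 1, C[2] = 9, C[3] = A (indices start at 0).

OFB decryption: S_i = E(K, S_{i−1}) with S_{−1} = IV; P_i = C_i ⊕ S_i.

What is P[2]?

P[2] = 2

P[0]: S = E(K, 0) = E; A ⊕ E = 4.
P[1]: S = E(K, E) = 5; 1 ⊕ 5 = 4.
P[2]: S = E(K, 5) = B; 9 ⊕ B = 2.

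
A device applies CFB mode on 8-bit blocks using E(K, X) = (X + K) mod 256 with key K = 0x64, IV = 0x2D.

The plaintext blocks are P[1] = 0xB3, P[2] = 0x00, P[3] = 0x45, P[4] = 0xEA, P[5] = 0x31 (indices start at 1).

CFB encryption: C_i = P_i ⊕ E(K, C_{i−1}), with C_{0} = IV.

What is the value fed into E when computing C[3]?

0x86

C[1]: E(K, 0x2D) = 0x91; 0xB3 ⊕ 0x91 = 0x22.
C[2]: E(K, 0x22) = 0x86; 0x00 ⊕ 0x86 = 0x86.
C[3]: E(K, 0x86) = 0xEA; 0x45 ⊕ 0xEA = 0xAF.
So the input to E for block [3] is 0x86.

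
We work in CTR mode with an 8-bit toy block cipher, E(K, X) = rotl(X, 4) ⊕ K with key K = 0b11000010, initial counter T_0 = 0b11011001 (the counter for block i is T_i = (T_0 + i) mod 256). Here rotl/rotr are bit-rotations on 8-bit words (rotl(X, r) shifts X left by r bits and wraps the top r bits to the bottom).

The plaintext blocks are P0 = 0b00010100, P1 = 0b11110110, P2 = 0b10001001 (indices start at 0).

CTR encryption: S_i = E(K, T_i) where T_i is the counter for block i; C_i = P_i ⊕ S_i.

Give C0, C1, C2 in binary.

C0 = 0b01001011, C1 = 0b10011001, C2 = 0b11110110

C0: T = 0b11011001, S = E(K, T) = 0b01011111; 0b00010100 ⊕ 0b01011111 = 0b01001011.
C1: T = 0b11011010, S = E(K, T) = 0b01101111; 0b11110110 ⊕ 0b01101111 = 0b10011001.
C2: T = 0b11011011, S = E(K, T) = 0b01111111; 0b10001001 ⊕ 0b01111111 = 0b11110110.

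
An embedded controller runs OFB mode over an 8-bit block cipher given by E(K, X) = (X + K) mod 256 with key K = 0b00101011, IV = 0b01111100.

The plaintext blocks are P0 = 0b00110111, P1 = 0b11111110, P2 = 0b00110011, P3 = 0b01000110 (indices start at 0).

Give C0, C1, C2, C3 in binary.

OFB encryption: S_i = E(K, S_{i−1}) with S_{−1} = IV; C_i = P_i ⊕ S_i.
C0: S = E(K, 0b01111100) = 0b10100111; 0b00110111 ⊕ 0b10100111 = 0b10010000.
C1: S = E(K, 0b10100111) = 0b11010010; 0b11111110 ⊕ 0b11010010 = 0b00101100.
C2: S = E(K, 0b11010010) = 0b11111101; 0b00110011 ⊕ 0b11111101 = 0b11001110.
C3: S = E(K, 0b11111101) = 0b00101000; 0b01000110 ⊕ 0b00101000 = 0b01101110.

C0 = 0b10010000, C1 = 0b00101100, C2 = 0b11001110, C3 = 0b01101110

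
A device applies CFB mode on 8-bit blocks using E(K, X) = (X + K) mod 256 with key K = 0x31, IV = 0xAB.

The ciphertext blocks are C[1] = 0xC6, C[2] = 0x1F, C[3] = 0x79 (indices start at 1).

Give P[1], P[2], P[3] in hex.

P[1] = 0x1A, P[2] = 0xE8, P[3] = 0x29

CFB decryption: P_i = C_i ⊕ E(K, C_{i−1}), with C_{0} = IV.
P[1]: E(K, 0xAB) = 0xDC; 0xC6 ⊕ 0xDC = 0x1A.
P[2]: E(K, 0xC6) = 0xF7; 0x1F ⊕ 0xF7 = 0xE8.
P[3]: E(K, 0x1F) = 0x50; 0x79 ⊕ 0x50 = 0x29.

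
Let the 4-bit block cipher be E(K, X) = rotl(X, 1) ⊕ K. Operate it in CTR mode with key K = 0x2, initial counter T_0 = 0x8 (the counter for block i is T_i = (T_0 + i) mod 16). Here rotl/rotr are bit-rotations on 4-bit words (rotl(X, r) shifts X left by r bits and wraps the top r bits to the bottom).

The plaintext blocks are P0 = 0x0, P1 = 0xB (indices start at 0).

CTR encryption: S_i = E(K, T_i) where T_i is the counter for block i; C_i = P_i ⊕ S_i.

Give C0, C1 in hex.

C0 = 0x3, C1 = 0xA

C0: T = 0x8, S = E(K, T) = 0x3; 0x0 ⊕ 0x3 = 0x3.
C1: T = 0x9, S = E(K, T) = 0x1; 0xB ⊕ 0x1 = 0xA.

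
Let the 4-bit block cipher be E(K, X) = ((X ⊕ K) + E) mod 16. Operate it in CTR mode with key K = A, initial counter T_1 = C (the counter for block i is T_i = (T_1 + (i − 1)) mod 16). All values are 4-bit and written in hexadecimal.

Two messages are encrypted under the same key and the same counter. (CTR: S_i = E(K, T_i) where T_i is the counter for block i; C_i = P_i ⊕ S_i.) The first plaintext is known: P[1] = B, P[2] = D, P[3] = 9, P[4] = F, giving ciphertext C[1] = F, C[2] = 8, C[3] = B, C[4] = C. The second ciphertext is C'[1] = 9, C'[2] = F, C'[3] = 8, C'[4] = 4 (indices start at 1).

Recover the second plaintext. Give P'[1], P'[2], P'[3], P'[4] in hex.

In CTR with a reused counter, both messages share the same keystream S_i, so C_i ⊕ C'_i = P_i ⊕ P'_i and thus P'_i = P_i ⊕ C_i ⊕ C'_i.
P'[1]: B ⊕ F ⊕ 9 = D.
P'[2]: D ⊕ 8 ⊕ F = A.
P'[3]: 9 ⊕ B ⊕ 8 = A.
P'[4]: F ⊕ C ⊕ 4 = 7.

P'[1] = D, P'[2] = A, P'[3] = A, P'[4] = 7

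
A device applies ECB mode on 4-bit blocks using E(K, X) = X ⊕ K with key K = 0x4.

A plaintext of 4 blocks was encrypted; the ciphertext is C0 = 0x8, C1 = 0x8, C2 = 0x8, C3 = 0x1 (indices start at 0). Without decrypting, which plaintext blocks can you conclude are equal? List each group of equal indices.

P0 = P1 = P2

ECB encrypts each block independently with the same key, so equal ciphertext blocks imply equal plaintext blocks.
C0 = C1 = C2 = 0x8, so P0 = P1 = P2.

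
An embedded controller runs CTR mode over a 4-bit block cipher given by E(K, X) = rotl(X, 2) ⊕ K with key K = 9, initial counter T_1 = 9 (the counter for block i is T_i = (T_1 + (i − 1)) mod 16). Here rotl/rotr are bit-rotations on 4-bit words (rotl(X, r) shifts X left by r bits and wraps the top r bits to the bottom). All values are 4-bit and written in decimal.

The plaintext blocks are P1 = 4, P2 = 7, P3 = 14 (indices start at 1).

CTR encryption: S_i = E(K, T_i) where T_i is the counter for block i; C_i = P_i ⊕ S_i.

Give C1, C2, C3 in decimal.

C1 = 11, C2 = 4, C3 = 9

C1: T = 9, S = E(K, T) = 15; 4 ⊕ 15 = 11.
C2: T = 10, S = E(K, T) = 3; 7 ⊕ 3 = 4.
C3: T = 11, S = E(K, T) = 7; 14 ⊕ 7 = 9.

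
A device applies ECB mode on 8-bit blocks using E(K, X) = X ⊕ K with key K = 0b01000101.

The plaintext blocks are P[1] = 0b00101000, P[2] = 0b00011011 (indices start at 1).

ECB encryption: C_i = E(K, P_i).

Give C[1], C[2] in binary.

C[1]: E(K, 0b00101000) = 0b01101101.
C[2]: E(K, 0b00011011) = 0b01011110.

C[1] = 0b01101101, C[2] = 0b01011110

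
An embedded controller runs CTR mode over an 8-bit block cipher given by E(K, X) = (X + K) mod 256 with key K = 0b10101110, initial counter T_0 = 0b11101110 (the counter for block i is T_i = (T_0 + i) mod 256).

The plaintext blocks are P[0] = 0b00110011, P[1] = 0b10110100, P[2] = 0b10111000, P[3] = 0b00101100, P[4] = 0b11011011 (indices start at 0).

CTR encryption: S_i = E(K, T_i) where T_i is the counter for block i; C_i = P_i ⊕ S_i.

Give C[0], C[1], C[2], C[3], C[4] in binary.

C[0] = 0b10101111, C[1] = 0b00101001, C[2] = 0b00100110, C[3] = 0b10110011, C[4] = 0b01111011

C[0]: T = 0b11101110, S = E(K, T) = 0b10011100; 0b00110011 ⊕ 0b10011100 = 0b10101111.
C[1]: T = 0b11101111, S = E(K, T) = 0b10011101; 0b10110100 ⊕ 0b10011101 = 0b00101001.
C[2]: T = 0b11110000, S = E(K, T) = 0b10011110; 0b10111000 ⊕ 0b10011110 = 0b00100110.
C[3]: T = 0b11110001, S = E(K, T) = 0b10011111; 0b00101100 ⊕ 0b10011111 = 0b10110011.
C[4]: T = 0b11110010, S = E(K, T) = 0b10100000; 0b11011011 ⊕ 0b10100000 = 0b01111011.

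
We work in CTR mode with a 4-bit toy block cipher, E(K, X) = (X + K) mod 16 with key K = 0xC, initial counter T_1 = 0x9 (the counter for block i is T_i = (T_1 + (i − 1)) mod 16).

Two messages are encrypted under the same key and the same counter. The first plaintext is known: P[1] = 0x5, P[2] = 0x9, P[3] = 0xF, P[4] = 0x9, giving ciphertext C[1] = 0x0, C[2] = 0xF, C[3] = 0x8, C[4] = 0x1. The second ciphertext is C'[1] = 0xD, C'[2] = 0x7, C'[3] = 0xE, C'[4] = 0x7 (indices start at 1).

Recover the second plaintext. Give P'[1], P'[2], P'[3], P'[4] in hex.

P'[1] = 0x8, P'[2] = 0x1, P'[3] = 0x9, P'[4] = 0xF

In CTR with a reused counter, both messages share the same keystream S_i, so C_i ⊕ C'_i = P_i ⊕ P'_i and thus P'_i = P_i ⊕ C_i ⊕ C'_i.
P'[1]: 0x5 ⊕ 0x0 ⊕ 0xD = 0x8.
P'[2]: 0x9 ⊕ 0xF ⊕ 0x7 = 0x1.
P'[3]: 0xF ⊕ 0x8 ⊕ 0xE = 0x9.
P'[4]: 0x9 ⊕ 0x1 ⊕ 0x7 = 0xF.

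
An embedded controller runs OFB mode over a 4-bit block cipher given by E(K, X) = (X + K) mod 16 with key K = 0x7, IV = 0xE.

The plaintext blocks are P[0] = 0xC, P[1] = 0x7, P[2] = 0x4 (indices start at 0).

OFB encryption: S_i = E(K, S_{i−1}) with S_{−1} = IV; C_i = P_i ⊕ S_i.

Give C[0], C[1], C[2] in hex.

C[0]: S = E(K, 0xE) = 0x5; 0xC ⊕ 0x5 = 0x9.
C[1]: S = E(K, 0x5) = 0xC; 0x7 ⊕ 0xC = 0xB.
C[2]: S = E(K, 0xC) = 0x3; 0x4 ⊕ 0x3 = 0x7.

C[0] = 0x9, C[1] = 0xB, C[2] = 0x7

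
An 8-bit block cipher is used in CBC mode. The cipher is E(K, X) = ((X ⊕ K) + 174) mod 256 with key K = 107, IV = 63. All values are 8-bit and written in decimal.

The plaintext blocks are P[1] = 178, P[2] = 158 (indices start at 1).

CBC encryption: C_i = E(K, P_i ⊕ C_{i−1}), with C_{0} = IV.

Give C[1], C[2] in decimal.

C[1] = 148, C[2] = 15

C[1]: P[1] ⊕ 63 = 141; E(K, 141) = 148.
C[2]: P[2] ⊕ 148 = 10; E(K, 10) = 15.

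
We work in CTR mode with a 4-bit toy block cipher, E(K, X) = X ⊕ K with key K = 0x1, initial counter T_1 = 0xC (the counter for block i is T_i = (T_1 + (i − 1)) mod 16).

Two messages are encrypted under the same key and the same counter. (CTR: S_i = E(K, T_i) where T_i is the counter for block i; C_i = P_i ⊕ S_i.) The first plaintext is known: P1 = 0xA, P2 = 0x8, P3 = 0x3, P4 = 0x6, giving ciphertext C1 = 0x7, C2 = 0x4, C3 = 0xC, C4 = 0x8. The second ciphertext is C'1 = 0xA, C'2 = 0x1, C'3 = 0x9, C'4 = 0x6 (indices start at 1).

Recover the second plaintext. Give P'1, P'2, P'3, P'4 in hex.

In CTR with a reused counter, both messages share the same keystream S_i, so C_i ⊕ C'_i = P_i ⊕ P'_i and thus P'_i = P_i ⊕ C_i ⊕ C'_i.
P'1: 0xA ⊕ 0x7 ⊕ 0xA = 0x7.
P'2: 0x8 ⊕ 0x4 ⊕ 0x1 = 0xD.
P'3: 0x3 ⊕ 0xC ⊕ 0x9 = 0x6.
P'4: 0x6 ⊕ 0x8 ⊕ 0x6 = 0x8.

P'1 = 0x7, P'2 = 0xD, P'3 = 0x6, P'4 = 0x8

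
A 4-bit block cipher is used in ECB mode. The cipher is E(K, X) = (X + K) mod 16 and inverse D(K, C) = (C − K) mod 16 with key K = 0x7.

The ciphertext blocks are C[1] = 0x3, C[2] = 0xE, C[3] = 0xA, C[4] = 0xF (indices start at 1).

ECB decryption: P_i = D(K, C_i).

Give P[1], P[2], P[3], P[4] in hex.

P[1] = 0xC, P[2] = 0x7, P[3] = 0x3, P[4] = 0x8

P[1]: D(K, 0x3) = 0xC.
P[2]: D(K, 0xE) = 0x7.
P[3]: D(K, 0xA) = 0x3.
P[4]: D(K, 0xF) = 0x8.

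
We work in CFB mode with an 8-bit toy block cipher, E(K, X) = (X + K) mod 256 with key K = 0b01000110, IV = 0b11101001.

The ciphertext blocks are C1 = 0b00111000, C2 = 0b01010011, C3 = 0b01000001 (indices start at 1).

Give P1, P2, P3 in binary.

CFB decryption: P_i = C_i ⊕ E(K, C_{i−1}), with C_{0} = IV.
P1: E(K, 0b11101001) = 0b00101111; 0b00111000 ⊕ 0b00101111 = 0b00010111.
P2: E(K, 0b00111000) = 0b01111110; 0b01010011 ⊕ 0b01111110 = 0b00101101.
P3: E(K, 0b01010011) = 0b10011001; 0b01000001 ⊕ 0b10011001 = 0b11011000.

P1 = 0b00010111, P2 = 0b00101101, P3 = 0b11011000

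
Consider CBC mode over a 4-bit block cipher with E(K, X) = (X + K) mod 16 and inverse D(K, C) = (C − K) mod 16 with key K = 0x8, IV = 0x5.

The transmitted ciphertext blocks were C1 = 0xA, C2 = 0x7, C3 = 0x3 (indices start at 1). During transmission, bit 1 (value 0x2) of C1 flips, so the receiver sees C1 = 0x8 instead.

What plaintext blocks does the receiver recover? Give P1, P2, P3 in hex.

P1 = 0x5, P2 = 0x7, P3 = 0xC

CBC decryption: P_i = D(K, C_i) ⊕ C_{i−1}, with C_{0} = IV.
Only C1 changed, to 0x8. In CBC, a change in C_i garbles P_i and flips the same bit in P_{i+1}. Decrypting the received ciphertext:
P1: D(K, 0x8) = 0x0; 0x0 ⊕ 0x5 = 0x5.
P2: D(K, 0x7) = 0xF; 0xF ⊕ 0x8 = 0x7.
P3: D(K, 0x3) = 0xB; 0xB ⊕ 0x7 = 0xC.
Blocks that differ from the original plaintext: P1, P2.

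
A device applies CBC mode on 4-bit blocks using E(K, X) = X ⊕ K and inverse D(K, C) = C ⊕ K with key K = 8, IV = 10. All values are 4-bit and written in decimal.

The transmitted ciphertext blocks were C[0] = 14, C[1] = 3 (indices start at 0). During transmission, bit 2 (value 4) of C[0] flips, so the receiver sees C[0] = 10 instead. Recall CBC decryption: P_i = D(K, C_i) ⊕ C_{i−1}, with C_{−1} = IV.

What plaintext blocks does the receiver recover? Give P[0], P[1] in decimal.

P[0] = 8, P[1] = 1

Only C[0] changed, to 10. In CBC, a change in C_i garbles P_i and flips the same bit in P_{i+1}. Decrypting the received ciphertext:
P[0]: D(K, 10) = 2; 2 ⊕ 10 = 8.
P[1]: D(K, 3) = 11; 11 ⊕ 10 = 1.
Blocks that differ from the original plaintext: P[0], P[1].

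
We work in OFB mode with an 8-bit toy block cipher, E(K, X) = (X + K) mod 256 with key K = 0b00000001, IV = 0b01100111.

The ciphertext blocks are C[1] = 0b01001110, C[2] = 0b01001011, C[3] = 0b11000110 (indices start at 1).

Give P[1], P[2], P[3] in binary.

OFB decryption: S_i = E(K, S_{i−1}) with S_{0} = IV; P_i = C_i ⊕ S_i.
P[1]: S = E(K, 0b01100111) = 0b01101000; 0b01001110 ⊕ 0b01101000 = 0b00100110.
P[2]: S = E(K, 0b01101000) = 0b01101001; 0b01001011 ⊕ 0b01101001 = 0b00100010.
P[3]: S = E(K, 0b01101001) = 0b01101010; 0b11000110 ⊕ 0b01101010 = 0b10101100.

P[1] = 0b00100110, P[2] = 0b00100010, P[3] = 0b10101100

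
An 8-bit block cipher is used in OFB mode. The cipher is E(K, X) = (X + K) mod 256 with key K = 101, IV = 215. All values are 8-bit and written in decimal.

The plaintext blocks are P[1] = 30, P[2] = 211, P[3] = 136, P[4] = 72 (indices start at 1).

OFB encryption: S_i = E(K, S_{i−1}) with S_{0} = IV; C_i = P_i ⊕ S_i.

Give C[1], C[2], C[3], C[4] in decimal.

C[1]: S = E(K, 215) = 60; 30 ⊕ 60 = 34.
C[2]: S = E(K, 60) = 161; 211 ⊕ 161 = 114.
C[3]: S = E(K, 161) = 6; 136 ⊕ 6 = 142.
C[4]: S = E(K, 6) = 107; 72 ⊕ 107 = 35.

C[1] = 34, C[2] = 114, C[3] = 142, C[4] = 35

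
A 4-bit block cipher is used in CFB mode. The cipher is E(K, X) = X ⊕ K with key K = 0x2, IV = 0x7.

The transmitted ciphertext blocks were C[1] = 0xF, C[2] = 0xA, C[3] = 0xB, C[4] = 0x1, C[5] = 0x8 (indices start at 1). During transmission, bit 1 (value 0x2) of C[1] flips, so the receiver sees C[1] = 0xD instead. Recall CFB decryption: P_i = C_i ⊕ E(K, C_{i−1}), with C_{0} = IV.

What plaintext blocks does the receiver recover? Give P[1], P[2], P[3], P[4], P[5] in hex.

P[1] = 0x8, P[2] = 0x5, P[3] = 0x3, P[4] = 0x8, P[5] = 0xB

Only C[1] changed, to 0xD. In CFB, a change in C_i flips the same bit in P_i and garbles P_{i+1}. Decrypting the received ciphertext:
P[1]: E(K, 0x7) = 0x5; 0xD ⊕ 0x5 = 0x8.
P[2]: E(K, 0xD) = 0xF; 0xA ⊕ 0xF = 0x5.
P[3]: E(K, 0xA) = 0x8; 0xB ⊕ 0x8 = 0x3.
P[4]: E(K, 0xB) = 0x9; 0x1 ⊕ 0x9 = 0x8.
P[5]: E(K, 0x1) = 0x3; 0x8 ⊕ 0x3 = 0xB.
Blocks that differ from the original plaintext: P[1], P[2].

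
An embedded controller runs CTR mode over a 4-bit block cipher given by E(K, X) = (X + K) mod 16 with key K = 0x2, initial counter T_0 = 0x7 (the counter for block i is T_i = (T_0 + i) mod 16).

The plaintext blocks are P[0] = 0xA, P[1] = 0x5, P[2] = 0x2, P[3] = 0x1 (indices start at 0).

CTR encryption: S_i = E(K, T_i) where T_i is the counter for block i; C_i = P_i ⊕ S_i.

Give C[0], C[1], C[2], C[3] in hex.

C[0]: T = 0x7, S = E(K, T) = 0x9; 0xA ⊕ 0x9 = 0x3.
C[1]: T = 0x8, S = E(K, T) = 0xA; 0x5 ⊕ 0xA = 0xF.
C[2]: T = 0x9, S = E(K, T) = 0xB; 0x2 ⊕ 0xB = 0x9.
C[3]: T = 0xA, S = E(K, T) = 0xC; 0x1 ⊕ 0xC = 0xD.

C[0] = 0x3, C[1] = 0xF, C[2] = 0x9, C[3] = 0xD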